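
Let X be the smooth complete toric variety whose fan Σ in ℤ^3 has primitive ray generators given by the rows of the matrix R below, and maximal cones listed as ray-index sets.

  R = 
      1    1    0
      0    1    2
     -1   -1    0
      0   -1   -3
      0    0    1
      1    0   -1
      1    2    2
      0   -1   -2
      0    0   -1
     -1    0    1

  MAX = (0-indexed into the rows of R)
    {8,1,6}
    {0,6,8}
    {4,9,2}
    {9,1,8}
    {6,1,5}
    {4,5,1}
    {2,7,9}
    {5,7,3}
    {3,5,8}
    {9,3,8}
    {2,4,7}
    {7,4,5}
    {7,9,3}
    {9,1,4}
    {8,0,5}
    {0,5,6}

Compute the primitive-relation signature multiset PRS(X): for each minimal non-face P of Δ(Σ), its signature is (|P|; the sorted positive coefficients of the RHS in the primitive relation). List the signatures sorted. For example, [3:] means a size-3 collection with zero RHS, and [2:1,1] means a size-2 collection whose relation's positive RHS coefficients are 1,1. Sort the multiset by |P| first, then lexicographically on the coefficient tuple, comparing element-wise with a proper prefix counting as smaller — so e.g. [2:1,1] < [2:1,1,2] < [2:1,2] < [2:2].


24 collections generate NE(X_Σ); each relation:

  {0,2}:  v_{0} + v_{2} = 0 ; sig = [2:]
  {1,7}:  v_{1} + v_{7} = 0 ; sig = [2:]
  {4,8}:  v_{4} + v_{8} = 0 ; sig = [2:]
  {5,9}:  v_{5} + v_{9} = 0 ; sig = [2:]
  {0,1}:  v_{0} + v_{1} = v_{6} ; sig = [2:1]
  {1,3}:  v_{1} + v_{3} = v_{8} ; sig = [2:1]
  {2,6}:  v_{2} + v_{6} = v_{1} ; sig = [2:1]
  {3,4}:  v_{3} + v_{4} = v_{7} ; sig = [2:1]
  {6,7}:  v_{6} + v_{7} = v_{0} ; sig = [2:1]
  {7,8}:  v_{7} + v_{8} = v_{3} ; sig = [2:1]
  {0,4}:  v_{0} + v_{4} = v_{1} + v_{5} ; sig = [2:1,1]
  {0,7}:  v_{0} + v_{7} = v_{5} + v_{8} ; sig = [2:1,1]
  {0,9}:  v_{0} + v_{9} = v_{1} + v_{8} ; sig = [2:1,1]
  {1,2}:  v_{1} + v_{2} = v_{4} + v_{9} ; sig = [2:1,1]
  {2,5}:  v_{2} + v_{5} = v_{4} + v_{7} ; sig = [2:1,1]
  {2,8}:  v_{2} + v_{8} = v_{7} + v_{9} ; sig = [2:1,1]
  {3,6}:  v_{3} + v_{6} = v_{0} + v_{8} ; sig = [2:1,1]
  {0,3}:  v_{0} + v_{3} = v_{5} + 2·v_{8} ; sig = [2:1,2]
  {2,3}:  v_{2} + v_{3} = 2·v_{7} + v_{9} ; sig = [2:1,2]
  {4,6}:  v_{4} + v_{6} = 2·v_{1} + v_{5} ; sig = [2:1,2]
  {6,9}:  v_{6} + v_{9} = 2·v_{1} + v_{8} ; sig = [2:1,2]
  {1,5,8}:  v_{1} + v_{5} + v_{8} = v_{0} ; sig = [3:1]
  {4,7,9}:  v_{4} + v_{7} + v_{9} = v_{2} ; sig = [3:1]
  {5,6,8}:  v_{5} + v_{6} + v_{8} = 2·v_{0} ; sig = [3:2]

Sorted signature multiset PRS(X):
{ [2:] ×4,  [2:1] ×6,  [2:1,1] ×7,  [2:1,2] ×4,  [3:1] ×2,  [3:2] }


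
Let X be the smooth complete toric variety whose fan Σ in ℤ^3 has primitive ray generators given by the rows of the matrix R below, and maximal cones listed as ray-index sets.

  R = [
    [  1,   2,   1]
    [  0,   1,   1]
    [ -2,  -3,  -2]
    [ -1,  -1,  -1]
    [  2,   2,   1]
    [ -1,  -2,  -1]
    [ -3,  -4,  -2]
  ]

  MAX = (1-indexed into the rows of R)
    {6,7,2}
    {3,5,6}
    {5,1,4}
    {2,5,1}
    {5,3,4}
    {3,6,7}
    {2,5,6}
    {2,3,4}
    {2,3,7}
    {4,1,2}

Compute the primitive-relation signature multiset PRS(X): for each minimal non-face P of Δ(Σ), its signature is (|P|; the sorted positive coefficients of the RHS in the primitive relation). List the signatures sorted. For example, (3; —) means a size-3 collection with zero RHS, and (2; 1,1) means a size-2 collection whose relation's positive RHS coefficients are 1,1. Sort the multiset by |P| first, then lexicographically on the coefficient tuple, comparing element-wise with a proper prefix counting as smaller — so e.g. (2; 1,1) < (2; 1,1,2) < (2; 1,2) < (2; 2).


Minimal non-faces — 9 found among 7 rays, 10 max cones:

  P={1,6}:  v_{1} + v_{6} = 0  ⟹  sig = (2; —)
  P={1,3}:  v_{1} + v_{3} = v_{4}  ⟹  sig = (2; 1)
  P={4,6}:  v_{4} + v_{6} = v_{3}  ⟹  sig = (2; 1)
  P={5,7}:  v_{5} + v_{7} = v_{6}  ⟹  sig = (2; 1)
  P={1,7}:  v_{1} + v_{7} = v_{2} + v_{3}  ⟹  sig = (2; 1,1)
  P={4,7}:  v_{4} + v_{7} = v_{2} + 2·v_{3}  ⟹  sig = (2; 1,2)
  P={2,3,5}:  v_{2} + v_{3} + v_{5} = 0  ⟹  sig = (3; —)
  P={2,3,6}:  v_{2} + v_{3} + v_{6} = v_{7}  ⟹  sig = (3; 1)
  P={2,4,5}:  v_{2} + v_{4} + v_{5} = v_{1}  ⟹  sig = (3; 1)

so the primitive-relation signature multiset is
    (2; —)
    (2; 1)
    (2; 1)
    (2; 1)
    (2; 1,1)
    (2; 1,2)
    (3; —)
    (3; 1)
    (3; 1)


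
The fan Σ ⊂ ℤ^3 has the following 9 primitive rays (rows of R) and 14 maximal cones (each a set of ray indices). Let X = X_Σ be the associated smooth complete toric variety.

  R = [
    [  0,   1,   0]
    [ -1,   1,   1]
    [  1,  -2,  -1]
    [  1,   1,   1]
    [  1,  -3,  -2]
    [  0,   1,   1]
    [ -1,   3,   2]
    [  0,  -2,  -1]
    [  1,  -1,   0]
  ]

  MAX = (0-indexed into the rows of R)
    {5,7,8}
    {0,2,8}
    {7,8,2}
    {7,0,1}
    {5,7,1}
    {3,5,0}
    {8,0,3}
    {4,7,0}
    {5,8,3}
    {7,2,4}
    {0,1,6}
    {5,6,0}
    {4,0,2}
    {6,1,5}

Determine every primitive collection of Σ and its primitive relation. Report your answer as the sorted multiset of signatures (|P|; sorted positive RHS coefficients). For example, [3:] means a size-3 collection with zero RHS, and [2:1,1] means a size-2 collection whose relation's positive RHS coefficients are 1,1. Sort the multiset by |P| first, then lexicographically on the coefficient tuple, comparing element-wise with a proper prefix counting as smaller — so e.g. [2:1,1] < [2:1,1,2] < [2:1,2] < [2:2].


20 collections generate NE(X_Σ); each relation:

  P={4,6}:  v_{4} + v_{6} = 0  ⇒ sig = [2:]
  P={1,4}:  v_{1} + v_{4} = v_{7}  ⇒ sig = [2:1]
  P={2,5}:  v_{2} + v_{5} = v_{8}  ⇒ sig = [2:1]
  P={2,6}:  v_{2} + v_{6} = v_{5}  ⇒ sig = [2:1]
  P={3,7}:  v_{3} + v_{7} = v_{8}  ⇒ sig = [2:1]
  P={4,5}:  v_{4} + v_{5} = v_{2}  ⇒ sig = [2:1]
  P={6,7}:  v_{6} + v_{7} = v_{1}  ⇒ sig = [2:1]
  P={1,2}:  v_{1} + v_{2} = v_{5} + v_{7}  ⇒ sig = [2:1,1]
  P={3,4}:  v_{3} + v_{4} = v_{0} + v_{2} + v_{8}  ⇒ sig = [2:1,1,1]
  P={1,8}:  v_{1} + v_{8} = 2·v_{5} + v_{7}  ⇒ sig = [2:1,2]
  P={2,3}:  v_{2} + v_{3} = v_{0} + 2·v_{8}  ⇒ sig = [2:1,2]
  P={3,6}:  v_{3} + v_{6} = v_{0} + 3·v_{5}  ⇒ sig = [2:1,3]
  P={1,3}:  v_{1} + v_{3} = 2·v_{5}  ⇒ sig = [2:2]
  P={4,8}:  v_{4} + v_{8} = 2·v_{2}  ⇒ sig = [2:2]
  P={6,8}:  v_{6} + v_{8} = 2·v_{5}  ⇒ sig = [2:2]
  P={0,5,7}:  v_{0} + v_{5} + v_{7} = 0  ⇒ sig = [3:]
  P={0,1,5}:  v_{0} + v_{1} + v_{5} = v_{6}  ⇒ sig = [3:1]
  P={0,2,7}:  v_{0} + v_{2} + v_{7} = v_{4}  ⇒ sig = [3:1]
  P={0,5,8}:  v_{0} + v_{5} + v_{8} = v_{3}  ⇒ sig = [3:1]
  P={0,7,8}:  v_{0} + v_{7} + v_{8} = v_{2}  ⇒ sig = [3:1]

Signatures (|P|; sorted positive RHS coefficients), sorted:
    |P|=2: 15 collections, coeffs (), (1), (1), (1), (1), (1), (1), (1,1), (1,1,1), (1,2), (1,2), (1,3), (2), (2), (2)
    |P|=3: 5 collections, coeffs (), (1), (1), (1), (1)


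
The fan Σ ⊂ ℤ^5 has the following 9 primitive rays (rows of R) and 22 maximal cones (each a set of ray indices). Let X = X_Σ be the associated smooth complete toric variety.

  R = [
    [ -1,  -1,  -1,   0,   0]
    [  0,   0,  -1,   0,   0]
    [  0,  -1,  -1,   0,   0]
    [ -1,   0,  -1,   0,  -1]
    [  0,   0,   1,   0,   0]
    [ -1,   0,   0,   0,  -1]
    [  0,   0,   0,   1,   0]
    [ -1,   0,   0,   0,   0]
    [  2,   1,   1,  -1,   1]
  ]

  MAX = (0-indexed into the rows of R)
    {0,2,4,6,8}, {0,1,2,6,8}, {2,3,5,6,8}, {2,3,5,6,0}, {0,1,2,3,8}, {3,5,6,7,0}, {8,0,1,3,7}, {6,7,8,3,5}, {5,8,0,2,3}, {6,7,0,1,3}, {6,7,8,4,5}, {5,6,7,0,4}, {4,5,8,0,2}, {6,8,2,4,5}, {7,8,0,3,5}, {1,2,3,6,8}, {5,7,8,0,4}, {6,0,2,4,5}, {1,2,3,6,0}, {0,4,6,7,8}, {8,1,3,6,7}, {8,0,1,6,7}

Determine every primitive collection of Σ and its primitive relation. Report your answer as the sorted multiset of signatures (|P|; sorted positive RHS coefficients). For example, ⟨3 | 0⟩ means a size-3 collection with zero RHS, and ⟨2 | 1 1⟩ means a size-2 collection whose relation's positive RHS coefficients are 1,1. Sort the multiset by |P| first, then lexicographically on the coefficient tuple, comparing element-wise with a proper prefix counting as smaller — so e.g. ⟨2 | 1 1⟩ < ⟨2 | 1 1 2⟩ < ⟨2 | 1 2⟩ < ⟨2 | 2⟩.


The 6 primitive collections of Σ (r=9, n=5):

  • {1,4}:  v_{1} + v_{4} = 0  ⟹  sig = ⟨2 | 0⟩
  • {1,5}:  v_{1} + v_{5} = v_{3}  ⟹  sig = ⟨2 | 1⟩
  • {2,7}:  v_{2} + v_{7} = v_{0}  ⟹  sig = ⟨2 | 1⟩
  • {3,4}:  v_{3} + v_{4} = v_{5}  ⟹  sig = ⟨2 | 1⟩
  • {0,5,6,8}:  v_{0} + v_{5} + v_{6} + v_{8} = 0  ⟹  sig = ⟨4 | 0⟩
  • {0,3,6,8}:  v_{0} + v_{3} + v_{6} + v_{8} = v_{1}  ⟹  sig = ⟨4 | 1⟩

so the primitive-relation signature multiset is
[⟨2 | 0⟩, ⟨2 | 1⟩, ⟨2 | 1⟩, ⟨2 | 1⟩, ⟨4 | 0⟩, ⟨4 | 1⟩]


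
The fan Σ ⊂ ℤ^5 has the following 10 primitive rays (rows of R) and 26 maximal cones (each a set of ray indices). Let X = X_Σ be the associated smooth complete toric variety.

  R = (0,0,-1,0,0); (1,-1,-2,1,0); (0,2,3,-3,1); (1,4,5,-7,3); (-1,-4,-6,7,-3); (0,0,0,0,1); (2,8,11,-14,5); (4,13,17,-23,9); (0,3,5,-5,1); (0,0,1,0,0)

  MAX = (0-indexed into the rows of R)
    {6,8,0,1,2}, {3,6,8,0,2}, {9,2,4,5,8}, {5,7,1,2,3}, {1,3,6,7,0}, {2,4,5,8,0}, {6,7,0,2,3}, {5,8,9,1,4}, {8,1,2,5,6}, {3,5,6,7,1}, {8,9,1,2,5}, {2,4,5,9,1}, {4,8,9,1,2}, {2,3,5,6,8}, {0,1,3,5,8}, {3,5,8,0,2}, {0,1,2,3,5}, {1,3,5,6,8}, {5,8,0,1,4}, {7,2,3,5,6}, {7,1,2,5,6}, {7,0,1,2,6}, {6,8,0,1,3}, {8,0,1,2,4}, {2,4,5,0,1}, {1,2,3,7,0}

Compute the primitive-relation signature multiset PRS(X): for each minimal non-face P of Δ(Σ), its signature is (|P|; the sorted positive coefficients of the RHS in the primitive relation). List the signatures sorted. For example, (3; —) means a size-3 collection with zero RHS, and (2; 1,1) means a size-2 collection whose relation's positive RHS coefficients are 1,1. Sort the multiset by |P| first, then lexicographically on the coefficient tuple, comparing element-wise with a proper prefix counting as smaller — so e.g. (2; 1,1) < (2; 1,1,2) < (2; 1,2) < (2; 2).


14 minimal non-faces of Δ(Σ) (on 10 rays):

  P = {0,9}:  v_{0} + v_{9} = 0 ; sig = (2; —)
  P = {3,4}:  v_{3} + v_{4} = v_{0} ; sig = (2; 1)
  P = {3,9}:  v_{3} + v_{9} = v_{1} + v_{2} + v_{5} + v_{8} ; sig = (2; 1,1,1,1)
  P = {4,6}:  v_{4} + v_{6} = v_{0} + v_{1} + v_{2} + v_{8} ; sig = (2; 1,1,1,1)
  P = {4,7}:  v_{4} + v_{7} = v_{0} + v_{1} + v_{2} + v_{6} ; sig = (2; 1,1,1,1)
  P = {7,9}:  v_{7} + v_{9} = 2·v_{1} + 2·v_{2} + v_{5} + v_{6} + v_{8} ; sig = (2; 1,1,1,2,2)
  P = {6,9}:  v_{6} + v_{9} = 2·v_{1} + 2·v_{2} + v_{5} + 2·v_{8} ; sig = (2; 1,2,2,2)
  P = {7,8}:  v_{7} + v_{8} = 2·v_{6} ; sig = (2; 2)
  P = {0,5,7}:  v_{0} + v_{5} + v_{7} = v_{1} + v_{2} + 3·v_{3} ; sig = (3; 1,1,3)
  P = {0,5,6}:  v_{0} + v_{5} + v_{6} = 2·v_{3} ; sig = (3; 2)
  P = {1,2,3,6}:  v_{1} + v_{2} + v_{3} + v_{6} = v_{7} ; sig = (4; 1)
  P = {1,2,3,8}:  v_{1} + v_{2} + v_{3} + v_{8} = v_{6} ; sig = (4; 1)
  P = {1,2,4,5,8}:  v_{1} + v_{2} + v_{4} + v_{5} + v_{8} = 0 ; sig = (5; —)
  P = {0,1,2,5,8}:  v_{0} + v_{1} + v_{2} + v_{5} + v_{8} = v_{3} ; sig = (5; 1)

Hence PRS(X_Σ) =
    (2; —)
    (2; 1)
    (2; 1,1,1,1)
    (2; 1,1,1,1)
    (2; 1,1,1,1)
    (2; 1,1,1,2,2)
    (2; 1,2,2,2)
    (2; 2)
    (3; 1,1,3)
    (3; 2)
    (4; 1)
    (4; 1)
    (5; —)
    (5; 1)


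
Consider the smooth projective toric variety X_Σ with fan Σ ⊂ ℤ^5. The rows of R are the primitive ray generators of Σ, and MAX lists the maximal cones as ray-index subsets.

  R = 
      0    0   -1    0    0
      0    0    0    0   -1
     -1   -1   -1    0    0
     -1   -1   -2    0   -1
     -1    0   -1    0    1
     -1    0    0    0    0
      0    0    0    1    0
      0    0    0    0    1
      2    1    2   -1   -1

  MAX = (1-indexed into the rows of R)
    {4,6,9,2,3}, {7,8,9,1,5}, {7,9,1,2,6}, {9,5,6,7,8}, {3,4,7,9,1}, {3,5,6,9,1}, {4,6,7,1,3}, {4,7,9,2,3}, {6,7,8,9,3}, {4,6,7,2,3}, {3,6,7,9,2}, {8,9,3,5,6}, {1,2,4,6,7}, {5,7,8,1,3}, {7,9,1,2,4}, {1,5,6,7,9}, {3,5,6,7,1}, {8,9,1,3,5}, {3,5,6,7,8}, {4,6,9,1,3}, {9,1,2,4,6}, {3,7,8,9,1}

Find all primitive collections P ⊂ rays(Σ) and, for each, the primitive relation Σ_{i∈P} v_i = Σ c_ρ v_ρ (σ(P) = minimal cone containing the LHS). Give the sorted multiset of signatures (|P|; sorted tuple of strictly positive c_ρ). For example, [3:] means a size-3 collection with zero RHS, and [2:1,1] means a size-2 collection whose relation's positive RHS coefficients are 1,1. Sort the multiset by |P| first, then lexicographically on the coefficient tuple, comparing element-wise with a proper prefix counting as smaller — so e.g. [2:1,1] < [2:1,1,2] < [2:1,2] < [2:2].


The 9 primitive collections of Σ (r=9, n=5):

  {2,8}:  v_{2} + v_{8} = 0  →  sig = [2:]
  {2,5}:  v_{2} + v_{5} = v_{1} + v_{6}  →  sig = [2:1,1]
  {4,8}:  v_{4} + v_{8} = v_{1} + v_{3}  →  sig = [2:1,1]
  {4,5}:  v_{4} + v_{5} = 2·v_{1} + v_{3} + v_{6}  →  sig = [2:1,1,2]
  {1,2,3}:  v_{1} + v_{2} + v_{3} = v_{4}  →  sig = [3:1]
  {1,6,8}:  v_{1} + v_{6} + v_{8} = v_{5}  →  sig = [3:1]
  {3,5,7,9}:  v_{3} + v_{5} + v_{7} + v_{9} = 0  →  sig = [4:]
  {4,6,7,9}:  v_{4} + v_{6} + v_{7} + v_{9} = 2·v_{2}  →  sig = [4:2]
  {1,3,6,7,9}:  v_{1} + v_{3} + v_{6} + v_{7} + v_{9} = v_{2}  →  sig = [5:1]

Sorted signature multiset PRS(X):
{ [2:],  [2:1,1] ×2,  [2:1,1,2],  [3:1] ×2,  [4:],  [4:2],  [5:1] }


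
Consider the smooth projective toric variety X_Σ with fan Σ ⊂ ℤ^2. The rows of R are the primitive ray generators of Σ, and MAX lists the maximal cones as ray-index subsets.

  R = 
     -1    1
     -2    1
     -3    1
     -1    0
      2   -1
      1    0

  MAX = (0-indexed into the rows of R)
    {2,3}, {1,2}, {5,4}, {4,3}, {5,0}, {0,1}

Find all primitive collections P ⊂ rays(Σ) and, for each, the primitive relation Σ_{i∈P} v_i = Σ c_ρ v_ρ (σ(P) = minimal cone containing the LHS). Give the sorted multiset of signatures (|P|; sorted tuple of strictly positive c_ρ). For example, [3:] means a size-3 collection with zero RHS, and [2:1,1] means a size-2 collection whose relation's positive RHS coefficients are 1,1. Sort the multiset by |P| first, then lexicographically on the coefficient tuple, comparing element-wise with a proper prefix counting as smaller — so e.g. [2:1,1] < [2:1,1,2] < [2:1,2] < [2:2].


Primitive collections (9):

  • {1,4}:  v_{1} + v_{4} = 0  so sig = [2:]
  • {3,5}:  v_{3} + v_{5} = 0  so sig = [2:]
  • {0,3}:  v_{0} + v_{3} = v_{1}  so sig = [2:1]
  • {0,4}:  v_{0} + v_{4} = v_{5}  so sig = [2:1]
  • {1,3}:  v_{1} + v_{3} = v_{2}  so sig = [2:1]
  • {1,5}:  v_{1} + v_{5} = v_{0}  so sig = [2:1]
  • {2,4}:  v_{2} + v_{4} = v_{3}  so sig = [2:1]
  • {2,5}:  v_{2} + v_{5} = v_{1}  so sig = [2:1]
  • {0,2}:  v_{0} + v_{2} = 2·v_{1}  so sig = [2:2]

Hence PRS(X_Σ) =
[[2:], [2:], [2:1], [2:1], [2:1], [2:1], [2:1], [2:1], [2:2]]


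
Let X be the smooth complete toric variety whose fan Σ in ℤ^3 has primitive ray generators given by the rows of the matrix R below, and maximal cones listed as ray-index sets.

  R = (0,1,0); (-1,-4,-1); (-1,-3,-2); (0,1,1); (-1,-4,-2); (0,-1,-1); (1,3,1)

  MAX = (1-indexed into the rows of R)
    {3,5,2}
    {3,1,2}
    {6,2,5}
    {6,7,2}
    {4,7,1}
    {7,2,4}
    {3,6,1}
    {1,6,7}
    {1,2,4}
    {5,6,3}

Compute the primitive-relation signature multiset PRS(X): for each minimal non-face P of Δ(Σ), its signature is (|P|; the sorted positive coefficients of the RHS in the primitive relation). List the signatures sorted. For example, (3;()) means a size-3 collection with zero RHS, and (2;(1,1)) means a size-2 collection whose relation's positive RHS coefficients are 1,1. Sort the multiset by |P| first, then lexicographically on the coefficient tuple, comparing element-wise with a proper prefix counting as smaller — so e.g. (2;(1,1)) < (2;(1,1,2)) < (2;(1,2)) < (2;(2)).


9 collections generate NE(X_Σ); each relation:

  P={4,6}:  v_{4} + v_{6} = 0 — sig = (2;())
  P={1,5}:  v_{1} + v_{5} = v_{3} — sig = (2;(1))
  P={5,7}:  v_{5} + v_{7} = v_{6} — sig = (2;(1))
  P={3,7}:  v_{3} + v_{7} = v_{1} + v_{6} — sig = (2;(1,1))
  P={4,5}:  v_{4} + v_{5} = v_{1} + v_{2} — sig = (2;(1,1))
  P={3,4}:  v_{3} + v_{4} = 2·v_{1} + v_{2} — sig = (2;(1,2))
  P={1,2,7}:  v_{1} + v_{2} + v_{7} = 0 — sig = (3;())
  P={1,2,6}:  v_{1} + v_{2} + v_{6} = v_{5} — sig = (3;(1))
  P={2,3,6}:  v_{2} + v_{3} + v_{6} = 2·v_{5} — sig = (3;(2))

Signatures (|P|; sorted positive RHS coefficients), sorted:
{ (2;()),  (2;(1)) ×2,  (2;(1,1)) ×2,  (2;(1,2)),  (3;()),  (3;(1)),  (3;(2)) }


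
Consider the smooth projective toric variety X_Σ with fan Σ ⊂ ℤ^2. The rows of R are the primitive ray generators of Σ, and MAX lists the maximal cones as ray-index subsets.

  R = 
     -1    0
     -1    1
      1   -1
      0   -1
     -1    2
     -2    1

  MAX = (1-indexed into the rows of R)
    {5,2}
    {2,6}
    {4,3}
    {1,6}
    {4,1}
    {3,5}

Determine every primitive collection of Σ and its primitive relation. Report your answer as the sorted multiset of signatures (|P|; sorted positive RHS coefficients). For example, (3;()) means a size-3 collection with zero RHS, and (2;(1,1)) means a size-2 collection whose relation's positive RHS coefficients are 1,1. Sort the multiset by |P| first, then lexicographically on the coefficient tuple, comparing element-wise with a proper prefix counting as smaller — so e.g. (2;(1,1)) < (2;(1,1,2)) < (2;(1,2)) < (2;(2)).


Δ(Σ) — 6 vertices, 9 min non-faces:

  • {2,3}:  v_{2} + v_{3} = 0  so sig = (2;())
  • {1,2}:  v_{1} + v_{2} = v_{6}  so sig = (2;(1))
  • {1,3}:  v_{1} + v_{3} = v_{4}  so sig = (2;(1))
  • {2,4}:  v_{2} + v_{4} = v_{1}  so sig = (2;(1))
  • {3,6}:  v_{3} + v_{6} = v_{1}  so sig = (2;(1))
  • {4,5}:  v_{4} + v_{5} = v_{2}  so sig = (2;(1))
  • {1,5}:  v_{1} + v_{5} = 2·v_{2}  so sig = (2;(2))
  • {4,6}:  v_{4} + v_{6} = 2·v_{1}  so sig = (2;(2))
  • {5,6}:  v_{5} + v_{6} = 3·v_{2}  so sig = (2;(3))

Hence PRS(X_Σ) =
    |P|=2: 9 collections, coeffs (), (1), (1), (1), (1), (1), (2), (2), (3)


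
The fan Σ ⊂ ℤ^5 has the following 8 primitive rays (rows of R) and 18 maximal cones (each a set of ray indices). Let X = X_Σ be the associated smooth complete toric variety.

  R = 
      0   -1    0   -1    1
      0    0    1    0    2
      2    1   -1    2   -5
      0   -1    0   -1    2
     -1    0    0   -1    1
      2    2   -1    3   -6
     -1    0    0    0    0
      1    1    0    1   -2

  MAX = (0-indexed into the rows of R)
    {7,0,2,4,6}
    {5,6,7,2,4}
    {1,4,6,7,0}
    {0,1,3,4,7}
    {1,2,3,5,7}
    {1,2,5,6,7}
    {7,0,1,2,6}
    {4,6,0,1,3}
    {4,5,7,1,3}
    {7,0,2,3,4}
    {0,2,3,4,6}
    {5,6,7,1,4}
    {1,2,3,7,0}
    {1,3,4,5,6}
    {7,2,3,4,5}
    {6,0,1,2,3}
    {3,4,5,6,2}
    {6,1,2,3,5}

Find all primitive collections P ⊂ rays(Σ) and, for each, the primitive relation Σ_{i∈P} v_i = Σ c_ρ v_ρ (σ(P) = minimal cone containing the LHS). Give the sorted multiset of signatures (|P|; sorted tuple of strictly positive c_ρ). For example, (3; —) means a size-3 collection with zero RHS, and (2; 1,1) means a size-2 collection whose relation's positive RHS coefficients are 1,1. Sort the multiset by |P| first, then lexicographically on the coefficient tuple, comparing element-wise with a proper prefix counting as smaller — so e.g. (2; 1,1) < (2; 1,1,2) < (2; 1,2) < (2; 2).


Δ(Σ) — 8 vertices, 3 min non-faces:

  P = {0,5}:  v_{0} + v_{5} = v_{2} — sig = (2; 1)
  P = {3,6,7}:  v_{3} + v_{6} + v_{7} = 0 — sig = (3; —)
  P = {1,2,4}:  v_{1} + v_{2} + v_{4} = v_{7} — sig = (3; 1)

Signatures (|P|; sorted positive RHS coefficients), sorted:
{ (2; 1),  (3; —),  (3; 1) }


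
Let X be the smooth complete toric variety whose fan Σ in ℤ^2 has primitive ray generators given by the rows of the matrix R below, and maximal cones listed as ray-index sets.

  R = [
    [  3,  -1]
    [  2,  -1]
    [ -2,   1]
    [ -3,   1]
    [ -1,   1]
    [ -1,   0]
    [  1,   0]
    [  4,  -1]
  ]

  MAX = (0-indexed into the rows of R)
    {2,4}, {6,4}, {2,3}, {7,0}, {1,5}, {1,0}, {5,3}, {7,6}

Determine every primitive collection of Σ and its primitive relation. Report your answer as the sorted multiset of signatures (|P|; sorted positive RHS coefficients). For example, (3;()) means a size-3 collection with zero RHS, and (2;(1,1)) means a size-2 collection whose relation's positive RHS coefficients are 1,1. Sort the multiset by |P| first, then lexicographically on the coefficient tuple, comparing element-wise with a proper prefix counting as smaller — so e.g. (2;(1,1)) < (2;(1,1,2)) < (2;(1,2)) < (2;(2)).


Primitive collections (20):

  P={0,3}:  v_{0} + v_{3} = 0  ⇒ sig = (2;())
  P={1,2}:  v_{1} + v_{2} = 0  ⇒ sig = (2;())
  P={5,6}:  v_{5} + v_{6} = 0  ⇒ sig = (2;())
  P={0,2}:  v_{0} + v_{2} = v_{6}  ⇒ sig = (2;(1))
  P={0,5}:  v_{0} + v_{5} = v_{1}  ⇒ sig = (2;(1))
  P={0,6}:  v_{0} + v_{6} = v_{7}  ⇒ sig = (2;(1))
  P={1,3}:  v_{1} + v_{3} = v_{5}  ⇒ sig = (2;(1))
  P={1,4}:  v_{1} + v_{4} = v_{6}  ⇒ sig = (2;(1))
  P={1,6}:  v_{1} + v_{6} = v_{0}  ⇒ sig = (2;(1))
  P={2,5}:  v_{2} + v_{5} = v_{3}  ⇒ sig = (2;(1))
  P={2,6}:  v_{2} + v_{6} = v_{4}  ⇒ sig = (2;(1))
  P={3,6}:  v_{3} + v_{6} = v_{2}  ⇒ sig = (2;(1))
  P={3,7}:  v_{3} + v_{7} = v_{6}  ⇒ sig = (2;(1))
  P={4,5}:  v_{4} + v_{5} = v_{2}  ⇒ sig = (2;(1))
  P={5,7}:  v_{5} + v_{7} = v_{0}  ⇒ sig = (2;(1))
  P={0,4}:  v_{0} + v_{4} = 2·v_{6}  ⇒ sig = (2;(2))
  P={1,7}:  v_{1} + v_{7} = 2·v_{0}  ⇒ sig = (2;(2))
  P={2,7}:  v_{2} + v_{7} = 2·v_{6}  ⇒ sig = (2;(2))
  P={3,4}:  v_{3} + v_{4} = 2·v_{2}  ⇒ sig = (2;(2))
  P={4,7}:  v_{4} + v_{7} = 3·v_{6}  ⇒ sig = (2;(3))

so the primitive-relation signature multiset is
    |P|=2: 20 collections, coeffs (), (), (), (1), (1), (1), (1), (1), (1), (1), (1), (1), (1), (1), (1), (2), (2), (2), (2), (3)


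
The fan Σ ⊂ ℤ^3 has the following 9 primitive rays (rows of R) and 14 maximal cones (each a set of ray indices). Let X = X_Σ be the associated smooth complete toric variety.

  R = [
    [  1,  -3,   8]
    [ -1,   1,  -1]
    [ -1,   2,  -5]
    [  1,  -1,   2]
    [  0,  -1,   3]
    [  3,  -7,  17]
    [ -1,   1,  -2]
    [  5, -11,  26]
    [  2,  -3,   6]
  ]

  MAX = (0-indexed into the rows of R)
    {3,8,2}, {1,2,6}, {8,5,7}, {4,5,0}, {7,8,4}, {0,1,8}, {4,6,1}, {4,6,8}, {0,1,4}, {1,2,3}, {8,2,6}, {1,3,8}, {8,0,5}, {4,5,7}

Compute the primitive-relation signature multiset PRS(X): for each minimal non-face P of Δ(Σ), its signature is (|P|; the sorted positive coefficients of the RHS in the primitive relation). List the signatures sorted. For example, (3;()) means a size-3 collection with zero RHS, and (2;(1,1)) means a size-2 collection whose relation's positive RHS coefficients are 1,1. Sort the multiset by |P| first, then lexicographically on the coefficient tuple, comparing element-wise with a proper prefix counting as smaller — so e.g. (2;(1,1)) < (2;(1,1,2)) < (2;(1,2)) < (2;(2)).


Primitive collections (20):

  {3,6}:  v_{3} + v_{6} = 0 — sig = (2;())
  {0,2}:  v_{0} + v_{2} = v_{4} — sig = (2;(1))
  {2,4}:  v_{2} + v_{4} = v_{6} — sig = (2;(1))
  {1,7}:  v_{1} + v_{7} = v_{0} + v_{5} — sig = (2;(1,1))
  {3,4}:  v_{3} + v_{4} = v_{1} + v_{8} — sig = (2;(1,1))
  {3,5}:  v_{3} + v_{5} = v_{0} + v_{1} + 2·v_{8} — sig = (2;(1,1,2))
  {2,5}:  v_{2} + v_{5} = 2·v_{4} + v_{8} — sig = (2;(1,2))
  {5,6}:  v_{5} + v_{6} = 3·v_{4} + v_{8} — sig = (2;(1,3))
  {0,6}:  v_{0} + v_{6} = 2·v_{4} — sig = (2;(2))
  {0,7}:  v_{0} + v_{7} = 2·v_{5} — sig = (2;(2))
  {1,5}:  v_{1} + v_{5} = 2·v_{0} — sig = (2;(2))
  {0,3}:  v_{0} + v_{3} = 2·v_{1} + 2·v_{8} — sig = (2;(2,2))
  {3,7}:  v_{3} + v_{7} = 2·v_{0} + 2·v_{8} — sig = (2;(2,2))
  {2,7}:  v_{2} + v_{7} = 3·v_{4} + 2·v_{8} — sig = (2;(2,3))
  {6,7}:  v_{6} + v_{7} = 4·v_{4} + 2·v_{8} — sig = (2;(2,4))
  {1,2,8}:  v_{1} + v_{2} + v_{8} = 0 — sig = (3;())
  {0,4,8}:  v_{0} + v_{4} + v_{8} = v_{5} — sig = (3;(1))
  {1,4,8}:  v_{1} + v_{4} + v_{8} = v_{0} — sig = (3;(1))
  {1,6,8}:  v_{1} + v_{6} + v_{8} = v_{4} — sig = (3;(1))
  {4,5,8}:  v_{4} + v_{5} + v_{8} = v_{7} — sig = (3;(1))

Sorted signature multiset PRS(X):
    (2;())
    (2;(1))
    (2;(1))
    (2;(1,1))
    (2;(1,1))
    (2;(1,1,2))
    (2;(1,2))
    (2;(1,3))
    (2;(2))
    (2;(2))
    (2;(2))
    (2;(2,2))
    (2;(2,2))
    (2;(2,3))
    (2;(2,4))
    (3;())
    (3;(1))
    (3;(1))
    (3;(1))
    (3;(1))


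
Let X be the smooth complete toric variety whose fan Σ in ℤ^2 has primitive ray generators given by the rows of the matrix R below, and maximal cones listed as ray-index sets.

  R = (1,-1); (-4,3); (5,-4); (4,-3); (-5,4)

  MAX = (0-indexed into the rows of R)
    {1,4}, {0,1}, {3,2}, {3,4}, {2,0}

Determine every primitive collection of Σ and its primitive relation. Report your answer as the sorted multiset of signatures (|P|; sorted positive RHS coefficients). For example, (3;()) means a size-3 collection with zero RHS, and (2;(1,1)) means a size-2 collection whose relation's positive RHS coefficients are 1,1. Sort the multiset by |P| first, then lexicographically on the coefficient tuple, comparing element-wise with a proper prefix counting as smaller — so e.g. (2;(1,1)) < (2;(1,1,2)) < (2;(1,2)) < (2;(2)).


Minimal non-faces — 5 found among 5 rays, 5 max cones:

  {1,3}:  v_{1} + v_{3} = 0  so sig = (2;())
  {2,4}:  v_{2} + v_{4} = 0  so sig = (2;())
  {0,3}:  v_{0} + v_{3} = v_{2}  so sig = (2;(1))
  {0,4}:  v_{0} + v_{4} = v_{1}  so sig = (2;(1))
  {1,2}:  v_{1} + v_{2} = v_{0}  so sig = (2;(1))

Hence PRS(X_Σ) =
    |P|=2: 5 collections, coeffs (), (), (1), (1), (1)


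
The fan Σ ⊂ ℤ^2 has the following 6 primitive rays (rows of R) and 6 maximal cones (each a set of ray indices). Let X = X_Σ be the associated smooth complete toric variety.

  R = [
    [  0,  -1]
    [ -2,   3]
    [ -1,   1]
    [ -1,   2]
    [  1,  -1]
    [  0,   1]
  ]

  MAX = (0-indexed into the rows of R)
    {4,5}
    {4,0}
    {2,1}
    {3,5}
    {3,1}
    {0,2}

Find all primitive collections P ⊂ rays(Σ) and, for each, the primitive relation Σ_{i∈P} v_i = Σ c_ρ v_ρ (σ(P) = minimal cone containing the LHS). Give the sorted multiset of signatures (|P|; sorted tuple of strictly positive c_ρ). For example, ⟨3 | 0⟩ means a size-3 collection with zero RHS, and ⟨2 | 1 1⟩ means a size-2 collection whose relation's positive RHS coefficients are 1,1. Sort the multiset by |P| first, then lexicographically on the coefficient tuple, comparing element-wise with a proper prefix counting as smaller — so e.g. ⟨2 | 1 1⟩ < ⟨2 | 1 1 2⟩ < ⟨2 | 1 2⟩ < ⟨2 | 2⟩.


Minimal non-faces — 9 found among 6 rays, 6 max cones:

  {0,5}:  v_{0} + v_{5} = 0  ⟹  sig = ⟨2 | 0⟩
  {2,4}:  v_{2} + v_{4} = 0  ⟹  sig = ⟨2 | 0⟩
  {0,3}:  v_{0} + v_{3} = v_{2}  ⟹  sig = ⟨2 | 1⟩
  {1,4}:  v_{1} + v_{4} = v_{3}  ⟹  sig = ⟨2 | 1⟩
  {2,3}:  v_{2} + v_{3} = v_{1}  ⟹  sig = ⟨2 | 1⟩
  {2,5}:  v_{2} + v_{5} = v_{3}  ⟹  sig = ⟨2 | 1⟩
  {3,4}:  v_{3} + v_{4} = v_{5}  ⟹  sig = ⟨2 | 1⟩
  {0,1}:  v_{0} + v_{1} = 2·v_{2}  ⟹  sig = ⟨2 | 2⟩
  {1,5}:  v_{1} + v_{5} = 2·v_{3}  ⟹  sig = ⟨2 | 2⟩

Sorted signature multiset PRS(X):
    ⟨2 | 0⟩
    ⟨2 | 0⟩
    ⟨2 | 1⟩
    ⟨2 | 1⟩
    ⟨2 | 1⟩
    ⟨2 | 1⟩
    ⟨2 | 1⟩
    ⟨2 | 2⟩
    ⟨2 | 2⟩


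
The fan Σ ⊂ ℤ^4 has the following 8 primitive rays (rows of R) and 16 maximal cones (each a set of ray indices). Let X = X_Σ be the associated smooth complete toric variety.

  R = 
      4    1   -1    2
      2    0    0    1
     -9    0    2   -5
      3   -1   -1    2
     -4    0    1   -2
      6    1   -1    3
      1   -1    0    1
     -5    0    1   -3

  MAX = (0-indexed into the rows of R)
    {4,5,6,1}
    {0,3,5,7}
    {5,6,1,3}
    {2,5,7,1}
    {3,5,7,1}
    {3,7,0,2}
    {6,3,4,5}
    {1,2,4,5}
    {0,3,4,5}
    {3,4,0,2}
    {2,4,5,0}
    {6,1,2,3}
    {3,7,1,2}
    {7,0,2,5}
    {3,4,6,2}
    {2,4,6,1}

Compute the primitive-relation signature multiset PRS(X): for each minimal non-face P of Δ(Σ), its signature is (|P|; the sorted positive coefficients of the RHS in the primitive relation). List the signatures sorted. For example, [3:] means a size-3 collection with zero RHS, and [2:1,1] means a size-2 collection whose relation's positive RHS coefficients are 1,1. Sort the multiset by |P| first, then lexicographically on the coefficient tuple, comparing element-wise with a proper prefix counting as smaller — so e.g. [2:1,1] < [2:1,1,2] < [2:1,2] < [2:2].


Primitive collections (7):

  P = {0,1}:  v_{0} + v_{1} = v_{5} ; sig = [2:1]
  P = {4,7}:  v_{4} + v_{7} = v_{2} ; sig = [2:1]
  P = {0,6}:  v_{0} + v_{6} = v_{3} + v_{4} + v_{5} ; sig = [2:1,1,1]
  P = {6,7}:  v_{6} + v_{7} = v_{1} + v_{2} + v_{3} ; sig = [2:1,1,1]
  P = {2,3,5}:  v_{2} + v_{3} + v_{5} = 0 ; sig = [3:]
  P = {1,3,4}:  v_{1} + v_{3} + v_{4} = v_{6} ; sig = [3:1]
  P = {2,5,6}:  v_{2} + v_{5} + v_{6} = v_{1} + v_{4} ; sig = [3:1,1]

Signatures (|P|; sorted positive RHS coefficients), sorted:
    [2:1]
    [2:1]
    [2:1,1,1]
    [2:1,1,1]
    [3:]
    [3:1]
    [3:1,1]


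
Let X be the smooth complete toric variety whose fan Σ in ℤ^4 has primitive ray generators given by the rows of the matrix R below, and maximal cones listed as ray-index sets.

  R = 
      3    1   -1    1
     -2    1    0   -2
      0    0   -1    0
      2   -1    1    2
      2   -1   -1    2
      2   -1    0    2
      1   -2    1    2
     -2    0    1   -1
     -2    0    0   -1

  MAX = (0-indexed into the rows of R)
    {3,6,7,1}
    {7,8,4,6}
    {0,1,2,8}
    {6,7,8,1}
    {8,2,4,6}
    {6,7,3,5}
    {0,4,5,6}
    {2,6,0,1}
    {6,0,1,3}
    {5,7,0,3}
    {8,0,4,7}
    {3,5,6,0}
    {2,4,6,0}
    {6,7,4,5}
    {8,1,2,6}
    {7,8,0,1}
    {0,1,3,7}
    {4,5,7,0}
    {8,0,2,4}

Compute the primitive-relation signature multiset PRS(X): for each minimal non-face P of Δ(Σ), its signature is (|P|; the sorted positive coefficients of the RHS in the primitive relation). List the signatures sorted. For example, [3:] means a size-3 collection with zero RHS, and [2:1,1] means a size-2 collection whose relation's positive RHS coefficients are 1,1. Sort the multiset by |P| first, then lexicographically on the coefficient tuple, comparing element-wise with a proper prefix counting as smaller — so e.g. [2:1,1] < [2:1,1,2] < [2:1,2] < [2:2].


Δ(Σ) — 9 vertices, 10 min non-faces:

  P={1,5}:  v_{1} + v_{5} = 0  so sig = [2:]
  P={1,4}:  v_{1} + v_{4} = v_{2}  so sig = [2:1]
  P={2,3}:  v_{2} + v_{3} = v_{5}  so sig = [2:1]
  P={2,5}:  v_{2} + v_{5} = v_{4}  so sig = [2:1]
  P={2,7}:  v_{2} + v_{7} = v_{8}  so sig = [2:1]
  P={3,8}:  v_{3} + v_{8} = v_{5} + v_{7}  so sig = [2:1,1]
  P={5,8}:  v_{5} + v_{8} = v_{4} + v_{7}  so sig = [2:1,1]
  P={3,4}:  v_{3} + v_{4} = 2·v_{5}  so sig = [2:2]
  P={0,6,7}:  v_{0} + v_{6} + v_{7} = v_{3}  so sig = [3:1]
  P={0,6,8}:  v_{0} + v_{6} + v_{8} = v_{5}  so sig = [3:1]

Signatures (|P|; sorted positive RHS coefficients), sorted:
    |P|=2: 8 collections, coeffs (), (1), (1), (1), (1), (1,1), (1,1), (2)
    |P|=3: 2 collections, coeffs (1), (1)


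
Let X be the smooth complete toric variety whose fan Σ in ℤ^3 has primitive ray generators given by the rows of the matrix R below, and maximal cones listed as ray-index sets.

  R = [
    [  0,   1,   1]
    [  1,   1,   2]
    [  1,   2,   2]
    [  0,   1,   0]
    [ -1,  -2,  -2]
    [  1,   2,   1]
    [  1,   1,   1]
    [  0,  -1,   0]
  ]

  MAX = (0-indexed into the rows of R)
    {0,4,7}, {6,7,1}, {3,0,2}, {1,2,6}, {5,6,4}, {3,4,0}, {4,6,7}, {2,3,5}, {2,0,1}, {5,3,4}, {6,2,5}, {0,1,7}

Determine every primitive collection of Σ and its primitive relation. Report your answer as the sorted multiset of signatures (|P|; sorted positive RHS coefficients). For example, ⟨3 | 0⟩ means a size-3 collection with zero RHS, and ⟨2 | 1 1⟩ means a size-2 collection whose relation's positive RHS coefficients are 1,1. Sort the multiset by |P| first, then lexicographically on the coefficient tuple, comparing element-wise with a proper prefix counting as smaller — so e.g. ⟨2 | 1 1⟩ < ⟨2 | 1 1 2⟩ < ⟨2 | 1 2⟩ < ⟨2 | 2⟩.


Minimal non-faces — 10 found among 8 rays, 12 max cones:

  • {2,4}:  v_{2} + v_{4} = 0  ⟹  sig = ⟨2 | 0⟩
  • {3,7}:  v_{3} + v_{7} = 0  ⟹  sig = ⟨2 | 0⟩
  • {0,6}:  v_{0} + v_{6} = v_{2}  ⟹  sig = ⟨2 | 1⟩
  • {1,3}:  v_{1} + v_{3} = v_{2}  ⟹  sig = ⟨2 | 1⟩
  • {1,4}:  v_{1} + v_{4} = v_{7}  ⟹  sig = ⟨2 | 1⟩
  • {2,7}:  v_{2} + v_{7} = v_{1}  ⟹  sig = ⟨2 | 1⟩
  • {3,6}:  v_{3} + v_{6} = v_{5}  ⟹  sig = ⟨2 | 1⟩
  • {5,7}:  v_{5} + v_{7} = v_{6}  ⟹  sig = ⟨2 | 1⟩
  • {0,5}:  v_{0} + v_{5} = v_{2} + v_{3}  ⟹  sig = ⟨2 | 1 1⟩
  • {1,5}:  v_{1} + v_{5} = v_{2} + v_{6}  ⟹  sig = ⟨2 | 1 1⟩

Hence PRS(X_Σ) =
    ⟨2 | 0⟩
    ⟨2 | 0⟩
    ⟨2 | 1⟩
    ⟨2 | 1⟩
    ⟨2 | 1⟩
    ⟨2 | 1⟩
    ⟨2 | 1⟩
    ⟨2 | 1⟩
    ⟨2 | 1 1⟩
    ⟨2 | 1 1⟩


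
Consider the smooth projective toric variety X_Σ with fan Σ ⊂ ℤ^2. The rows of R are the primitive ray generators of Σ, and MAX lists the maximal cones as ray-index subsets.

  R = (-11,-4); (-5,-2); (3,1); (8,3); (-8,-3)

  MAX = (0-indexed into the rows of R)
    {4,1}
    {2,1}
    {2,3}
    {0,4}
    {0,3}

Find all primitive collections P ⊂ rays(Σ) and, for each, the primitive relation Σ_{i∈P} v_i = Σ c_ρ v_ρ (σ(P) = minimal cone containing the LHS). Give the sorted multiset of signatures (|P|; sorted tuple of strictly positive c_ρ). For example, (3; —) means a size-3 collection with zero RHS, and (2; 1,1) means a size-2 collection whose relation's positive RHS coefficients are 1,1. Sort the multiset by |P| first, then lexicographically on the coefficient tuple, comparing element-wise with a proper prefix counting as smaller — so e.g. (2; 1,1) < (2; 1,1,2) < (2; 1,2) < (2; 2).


Minimal non-faces — 5 found among 5 rays, 5 max cones:

  • {3,4}:  v_{3} + v_{4} = 0  →  sig = (2; —)
  • {0,2}:  v_{0} + v_{2} = v_{4}  →  sig = (2; 1)
  • {1,3}:  v_{1} + v_{3} = v_{2}  →  sig = (2; 1)
  • {2,4}:  v_{2} + v_{4} = v_{1}  →  sig = (2; 1)
  • {0,1}:  v_{0} + v_{1} = 2·v_{4}  →  sig = (2; 2)

Hence PRS(X_Σ) =
    |P|=2: 5 collections, coeffs (), (1), (1), (1), (2)


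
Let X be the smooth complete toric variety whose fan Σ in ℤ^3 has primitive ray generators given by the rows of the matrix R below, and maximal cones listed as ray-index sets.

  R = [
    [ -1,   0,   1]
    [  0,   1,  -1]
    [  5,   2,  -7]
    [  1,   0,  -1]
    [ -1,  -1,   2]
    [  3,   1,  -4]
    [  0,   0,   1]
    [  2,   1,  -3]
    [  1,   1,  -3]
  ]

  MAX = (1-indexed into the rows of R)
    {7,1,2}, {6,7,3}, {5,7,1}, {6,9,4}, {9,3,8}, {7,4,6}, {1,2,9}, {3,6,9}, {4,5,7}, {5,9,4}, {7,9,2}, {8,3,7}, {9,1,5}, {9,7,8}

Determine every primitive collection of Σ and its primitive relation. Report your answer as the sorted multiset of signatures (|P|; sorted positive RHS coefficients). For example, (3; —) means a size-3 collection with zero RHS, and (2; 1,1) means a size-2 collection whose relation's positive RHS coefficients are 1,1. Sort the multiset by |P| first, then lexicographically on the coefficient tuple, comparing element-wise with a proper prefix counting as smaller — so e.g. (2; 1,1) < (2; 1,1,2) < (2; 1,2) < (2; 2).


Minimal non-faces — 20 found among 9 rays, 14 max cones:

  P = {1,4}:  v_{1} + v_{4} = 0  ⇒ sig = (2; —)
  P = {1,6}:  v_{1} + v_{6} = v_{8}  ⇒ sig = (2; 1)
  P = {2,5}:  v_{2} + v_{5} = v_{1}  ⇒ sig = (2; 1)
  P = {4,8}:  v_{4} + v_{8} = v_{6}  ⇒ sig = (2; 1)
  P = {5,8}:  v_{5} + v_{8} = v_{4}  ⇒ sig = (2; 1)
  P = {6,8}:  v_{6} + v_{8} = v_{3}  ⇒ sig = (2; 1)
  P = {1,8}:  v_{1} + v_{8} = v_{7} + v_{9}  ⇒ sig = (2; 1,1)
  P = {2,4}:  v_{2} + v_{4} = v_{7} + v_{9}  ⇒ sig = (2; 1,1)
  P = {3,5}:  v_{3} + v_{5} = v_{4} + v_{6}  ⇒ sig = (2; 1,1)
  P = {2,6}:  v_{2} + v_{6} = v_{7} + v_{8} + v_{9}  ⇒ sig = (2; 1,1,1)
  P = {2,3}:  v_{2} + v_{3} = v_{7} + 2·v_{8} + v_{9}  ⇒ sig = (2; 1,1,2)
  P = {1,3}:  v_{1} + v_{3} = 2·v_{8}  ⇒ sig = (2; 2)
  P = {3,4}:  v_{3} + v_{4} = 2·v_{6}  ⇒ sig = (2; 2)
  P = {5,6}:  v_{5} + v_{6} = 2·v_{4}  ⇒ sig = (2; 2)
  P = {2,8}:  v_{2} + v_{8} = 2·v_{7} + 2·v_{9}  ⇒ sig = (2; 2,2)
  P = {5,7,9}:  v_{5} + v_{7} + v_{9} = 0  ⇒ sig = (3; —)
  P = {1,7,9}:  v_{1} + v_{7} + v_{9} = v_{2}  ⇒ sig = (3; 1)
  P = {4,7,9}:  v_{4} + v_{7} + v_{9} = v_{8}  ⇒ sig = (3; 1)
  P = {6,7,9}:  v_{6} + v_{7} + v_{9} = 2·v_{8}  ⇒ sig = (3; 2)
  P = {3,7,9}:  v_{3} + v_{7} + v_{9} = 3·v_{8}  ⇒ sig = (3; 3)

Hence PRS(X_Σ) =
    |P|=2: 15 collections, coeffs (), (1), (1), (1), (1), (1), (1,1), (1,1), (1,1), (1,1,1), (1,1,2), (2), (2), (2), (2,2)
    |P|=3: 5 collections, coeffs (), (1), (1), (2), (3)


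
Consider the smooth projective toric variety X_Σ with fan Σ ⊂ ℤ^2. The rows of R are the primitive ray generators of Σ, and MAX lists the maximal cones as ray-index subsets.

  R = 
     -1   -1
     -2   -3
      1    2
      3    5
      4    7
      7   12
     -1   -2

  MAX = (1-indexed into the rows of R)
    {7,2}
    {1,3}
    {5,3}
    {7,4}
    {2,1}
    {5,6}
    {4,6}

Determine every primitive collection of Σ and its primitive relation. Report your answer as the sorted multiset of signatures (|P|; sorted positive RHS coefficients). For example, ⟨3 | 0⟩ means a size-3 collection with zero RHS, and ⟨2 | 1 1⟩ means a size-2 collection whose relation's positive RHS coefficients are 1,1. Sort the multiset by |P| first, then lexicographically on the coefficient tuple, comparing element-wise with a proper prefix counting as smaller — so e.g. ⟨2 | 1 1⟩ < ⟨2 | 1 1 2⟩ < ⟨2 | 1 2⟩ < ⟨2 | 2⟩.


14 minimal non-faces of Δ(Σ) (on 7 rays):

  {3,7}:  v_{3} + v_{7} = 0  so sig = ⟨2 | 0⟩
  {1,7}:  v_{1} + v_{7} = v_{2}  so sig = ⟨2 | 1⟩
  {2,3}:  v_{2} + v_{3} = v_{1}  so sig = ⟨2 | 1⟩
  {2,4}:  v_{2} + v_{4} = v_{3}  so sig = ⟨2 | 1⟩
  {3,4}:  v_{3} + v_{4} = v_{5}  so sig = ⟨2 | 1⟩
  {4,5}:  v_{4} + v_{5} = v_{6}  so sig = ⟨2 | 1⟩
  {5,7}:  v_{5} + v_{7} = v_{4}  so sig = ⟨2 | 1⟩
  {2,6}:  v_{2} + v_{6} = v_{3} + v_{5}  so sig = ⟨2 | 1 1⟩
  {1,6}:  v_{1} + v_{6} = 2·v_{3} + v_{5}  so sig = ⟨2 | 1 2⟩
  {1,4}:  v_{1} + v_{4} = 2·v_{3}  so sig = ⟨2 | 2⟩
  {2,5}:  v_{2} + v_{5} = 2·v_{3}  so sig = ⟨2 | 2⟩
  {3,6}:  v_{3} + v_{6} = 2·v_{5}  so sig = ⟨2 | 2⟩
  {6,7}:  v_{6} + v_{7} = 2·v_{4}  so sig = ⟨2 | 2⟩
  {1,5}:  v_{1} + v_{5} = 3·v_{3}  so sig = ⟨2 | 3⟩

Signatures (|P|; sorted positive RHS coefficients), sorted:
[⟨2 | 0⟩, ⟨2 | 1⟩, ⟨2 | 1⟩, ⟨2 | 1⟩, ⟨2 | 1⟩, ⟨2 | 1⟩, ⟨2 | 1⟩, ⟨2 | 1 1⟩, ⟨2 | 1 2⟩, ⟨2 | 2⟩, ⟨2 | 2⟩, ⟨2 | 2⟩, ⟨2 | 2⟩, ⟨2 | 3⟩]


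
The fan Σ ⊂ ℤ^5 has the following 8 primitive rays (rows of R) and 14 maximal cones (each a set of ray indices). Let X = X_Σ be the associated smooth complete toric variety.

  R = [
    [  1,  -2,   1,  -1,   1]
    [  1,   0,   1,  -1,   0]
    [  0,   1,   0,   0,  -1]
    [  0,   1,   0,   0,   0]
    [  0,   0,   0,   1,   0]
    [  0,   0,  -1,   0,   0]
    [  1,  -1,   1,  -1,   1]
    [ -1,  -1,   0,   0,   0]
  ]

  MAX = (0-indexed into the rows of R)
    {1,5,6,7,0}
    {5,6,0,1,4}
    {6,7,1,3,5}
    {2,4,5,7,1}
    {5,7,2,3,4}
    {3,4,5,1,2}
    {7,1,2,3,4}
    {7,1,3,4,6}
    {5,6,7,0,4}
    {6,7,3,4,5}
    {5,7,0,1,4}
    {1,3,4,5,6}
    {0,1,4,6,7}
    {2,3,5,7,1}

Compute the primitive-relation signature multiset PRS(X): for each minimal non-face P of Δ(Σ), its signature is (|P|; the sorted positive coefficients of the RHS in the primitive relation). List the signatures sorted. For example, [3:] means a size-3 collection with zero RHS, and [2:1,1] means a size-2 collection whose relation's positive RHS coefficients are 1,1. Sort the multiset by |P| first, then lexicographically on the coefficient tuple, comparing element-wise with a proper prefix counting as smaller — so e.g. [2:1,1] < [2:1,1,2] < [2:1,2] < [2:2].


The 5 primitive collections of Σ (r=8, n=5):

  P = {0,3}:  v_{0} + v_{3} = v_{6} ; sig = [2:1]
  P = {2,6}:  v_{2} + v_{6} = v_{1} ; sig = [2:1]
  P = {0,2}:  v_{0} + v_{2} = 2·v_{1} + v_{4} + v_{5} + v_{7} ; sig = [2:1,1,1,2]
  P = {1,3,4,5,7}:  v_{1} + v_{3} + v_{4} + v_{5} + v_{7} = 0 ; sig = [5:]
  P = {1,4,5,6,7}:  v_{1} + v_{4} + v_{5} + v_{6} + v_{7} = v_{0} ; sig = [5:1]

Sorted signature multiset PRS(X):
[[2:1], [2:1], [2:1,1,1,2], [5:], [5:1]]
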